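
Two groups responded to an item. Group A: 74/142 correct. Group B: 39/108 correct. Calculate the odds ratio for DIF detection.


Odds_A = 74/68 = 1.0882
Odds_B = 39/69 = 0.5652
OR = Odds_A / Odds_B = 1.0882 / 0.5652
Exactly, OR = (74 * 69) / (68 * 39) = 5106 / 2652
OR = 1.9253

1.9253


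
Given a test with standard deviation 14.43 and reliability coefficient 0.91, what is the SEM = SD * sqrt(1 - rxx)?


SEM = SD * sqrt(1 - rxx)
SEM = 14.43 * sqrt(1 - 0.91)
SEM = 14.43 * sqrt(0.09) = 14.43 * 0.3
SEM = 4.329

4.329


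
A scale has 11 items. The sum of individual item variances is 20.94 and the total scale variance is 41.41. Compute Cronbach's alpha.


alpha = (k/(k-1)) * (1 - sum(si^2)/s_total^2)
= (11/10) * (1 - 20.94/41.41)
alpha = 0.5438

0.5438


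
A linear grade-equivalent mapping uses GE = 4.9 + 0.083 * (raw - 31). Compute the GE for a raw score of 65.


raw - median = 65 - 31 = 34
slope * diff = 0.083 * 34 = 2.822
GE = 4.9 + 2.822
GE = 7.722

7.722


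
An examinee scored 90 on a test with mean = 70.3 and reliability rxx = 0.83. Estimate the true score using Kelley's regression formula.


T_est = rxx * X + (1 - rxx) * mean
T_est = 0.83 * 90 + 0.17 * 70.3
T_est = 74.7 + 11.951
T_est = 86.651

86.651


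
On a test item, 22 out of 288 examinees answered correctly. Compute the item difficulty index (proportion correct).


Item difficulty p = number correct / total examinees
p = 22 / 288
p = 0.0764

0.0764


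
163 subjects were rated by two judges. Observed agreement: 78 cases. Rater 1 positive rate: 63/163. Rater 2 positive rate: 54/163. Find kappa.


P_o = 78/163 = 0.478528
P_e = (63*54 + 100*109) / 26569 = 0.538297
kappa = (P_o - P_e) / (1 - P_e)
kappa = (0.478528 - 0.538297) / (1 - 0.538297)
kappa = -0.1295

-0.1295


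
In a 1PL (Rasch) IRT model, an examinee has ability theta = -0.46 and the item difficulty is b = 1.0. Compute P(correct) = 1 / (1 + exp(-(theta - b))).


theta - b = -0.46 - 1.0 = -1.46
exp(-(theta - b)) = exp(1.46) = 4.306
P = 1 / (1 + 4.306)
P = 0.1885

0.1885


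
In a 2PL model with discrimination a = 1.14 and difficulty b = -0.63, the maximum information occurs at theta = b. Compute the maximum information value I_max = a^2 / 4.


For 2PL, max info at theta = b = -0.63
I_max = a^2 / 4 = 1.14^2 / 4
= 1.2996 / 4
I_max = 0.3249

0.3249


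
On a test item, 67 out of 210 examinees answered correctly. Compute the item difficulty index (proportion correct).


Item difficulty p = number correct / total examinees
p = 67 / 210
p = 0.319

0.319


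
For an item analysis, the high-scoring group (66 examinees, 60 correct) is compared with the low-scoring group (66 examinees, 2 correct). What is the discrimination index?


p_upper = 60/66 = 0.9091
p_lower = 2/66 = 0.0303
D = 0.9091 - 0.0303 = 0.8788

0.8788


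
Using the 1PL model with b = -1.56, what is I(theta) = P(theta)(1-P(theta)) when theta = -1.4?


P = 1/(1+exp(-(-1.4--1.56))) = 0.5399
I = P*(1-P) = 0.5399 * 0.4601
I = 0.2484

0.2484


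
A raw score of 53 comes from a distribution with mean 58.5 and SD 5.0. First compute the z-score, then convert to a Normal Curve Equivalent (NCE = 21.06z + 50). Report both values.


z = (X - mean) / SD = (53 - 58.5) / 5.0
z = -5.5 / 5.0
z = -1.1
NCE = NCE = 21.06z + 50
Carry z at full precision (z = -5.5 / 5.0) into the conversion:
NCE = 21.06 * (-5.5 / 5.0) + 50 = -115.83 / 5.0 + 50
NCE = -23.166 + 50
NCE = 26.834

26.834


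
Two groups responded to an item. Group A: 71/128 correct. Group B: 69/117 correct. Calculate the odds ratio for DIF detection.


Odds_A = 71/57 = 1.2456
Odds_B = 69/48 = 1.4375
OR = Odds_A / Odds_B = 1.2456 / 1.4375
Exactly, OR = (71 * 48) / (57 * 69) = 3408 / 3933
OR = 0.8665

0.8665


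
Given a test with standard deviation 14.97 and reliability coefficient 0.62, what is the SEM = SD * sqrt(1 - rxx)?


SEM = SD * sqrt(1 - rxx)
SEM = 14.97 * sqrt(1 - 0.62)
SEM = 14.97 * sqrt(0.38) = 14.97 * 0.616441
SEM = 9.2281

9.2281


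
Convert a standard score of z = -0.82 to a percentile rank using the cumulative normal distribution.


CDF(z) = 0.5 * (1 + erf(z/sqrt(2)))
erf(-0.5798) = -0.5878
CDF = 0.2061
Percentile rank = 0.2061 * 100 = 20.61

20.61


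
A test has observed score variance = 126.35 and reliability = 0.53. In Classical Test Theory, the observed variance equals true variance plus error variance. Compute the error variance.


var_true = rxx * var_obs = 0.53 * 126.35 = 66.9655
var_error = var_obs - var_true
var_error = 126.35 - 66.9655
var_error = 59.3845

59.3845


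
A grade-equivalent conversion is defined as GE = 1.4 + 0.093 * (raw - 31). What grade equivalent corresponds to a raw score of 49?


raw - median = 49 - 31 = 18
slope * diff = 0.093 * 18 = 1.674
GE = 1.4 + 1.674
GE = 3.074

3.074


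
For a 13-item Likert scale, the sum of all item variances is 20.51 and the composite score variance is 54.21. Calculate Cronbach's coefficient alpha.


alpha = (k/(k-1)) * (1 - sum(si^2)/s_total^2)
= (13/12) * (1 - 20.51/54.21)
alpha = 0.6735

0.6735


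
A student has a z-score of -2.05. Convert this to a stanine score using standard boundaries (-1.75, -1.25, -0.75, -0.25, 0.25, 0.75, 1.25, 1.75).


Stanine boundaries: [-1.75, -1.25, -0.75, -0.25, 0.25, 0.75, 1.25, 1.75]
z = -2.05
Check each boundary:
  z < -1.75
  z < -1.25
  z < -0.75
  z < -0.25
  z < 0.25
  z < 0.75
  z < 1.25
  z < 1.75
Highest qualifying boundary gives stanine = 1

1


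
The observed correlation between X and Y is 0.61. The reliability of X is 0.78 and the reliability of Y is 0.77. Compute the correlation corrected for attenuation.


r_corrected = rxy / sqrt(rxx * ryy)
= 0.61 / sqrt(0.78 * 0.77)
= 0.61 / sqrt(0.6006)
= 0.61 / 0.774984
r_corrected = 0.7871

0.7871


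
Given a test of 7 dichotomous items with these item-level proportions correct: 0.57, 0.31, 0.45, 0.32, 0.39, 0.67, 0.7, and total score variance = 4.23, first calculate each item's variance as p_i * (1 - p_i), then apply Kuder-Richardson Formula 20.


For each item, compute p_i * q_i:
  Item 1: 0.57 * 0.43 = 0.2451
  Item 2: 0.31 * 0.69 = 0.2139
  Item 3: 0.45 * 0.55 = 0.2475
  Item 4: 0.32 * 0.68 = 0.2176
  Item 5: 0.39 * 0.61 = 0.2379
  Item 6: 0.67 * 0.33 = 0.2211
  Item 7: 0.7 * 0.3 = 0.21
Sum(p_i * q_i) = 0.2451 + 0.2139 + 0.2475 + 0.2176 + 0.2379 + 0.2211 + 0.21 = 1.5931
KR-20 = (k/(k-1)) * (1 - Sum(p_i*q_i) / Var_total)
= (7/6) * (1 - 1.5931/4.23)
= 1.1667 * 0.6234
KR-20 = 0.7273

0.7273


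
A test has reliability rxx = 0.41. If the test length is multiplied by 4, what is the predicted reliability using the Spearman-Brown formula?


r_new = (n * rxx) / (1 + (n-1) * rxx)
r_new = (4 * 0.41) / (1 + 3 * 0.41)
r_new = 1.64 / 2.23
r_new = 0.7354

0.7354


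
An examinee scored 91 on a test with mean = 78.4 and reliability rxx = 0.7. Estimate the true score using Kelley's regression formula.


T_est = rxx * X + (1 - rxx) * mean
T_est = 0.7 * 91 + 0.3 * 78.4
T_est = 63.7 + 23.52
T_est = 87.22

87.22


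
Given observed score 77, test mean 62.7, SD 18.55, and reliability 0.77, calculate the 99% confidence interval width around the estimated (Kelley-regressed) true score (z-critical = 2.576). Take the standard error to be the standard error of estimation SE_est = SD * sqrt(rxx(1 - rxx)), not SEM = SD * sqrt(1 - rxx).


True score estimate = 0.77*77 + 0.23*62.7 = 73.711
SE_est = SD * sqrt(rxx * (1 - rxx)) = 18.55 * sqrt(0.77 * 0.23) = 18.55 * sqrt(0.1771) = 7.806443
CI = T_est +/- z * SE_est, so width = 2 * z * SE_est = 2 * 2.576 * 7.806443
Width = 40.2188

40.2188


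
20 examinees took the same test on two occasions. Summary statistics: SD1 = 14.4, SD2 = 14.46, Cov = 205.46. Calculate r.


r = cov(X,Y) / (SD_X * SD_Y)
r = 205.46 / (14.4 * 14.46)
r = 205.46 / 208.224
r = 0.9867

0.9867


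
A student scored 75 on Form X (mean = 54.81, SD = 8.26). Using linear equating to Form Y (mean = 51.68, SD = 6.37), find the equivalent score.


slope = SD_Y / SD_X = 6.37 / 8.26 ~ 0.7712
intercept = mean_Y - slope * mean_X = 51.68 - (6.37 / 8.26) * 54.81 ~ 9.4113
Y = slope * X + intercept. To avoid rounding drift from the rounded slope/intercept, evaluate the equivalent form Y = mean_Y + SD_Y * (X - mean_X) / SD_X at full precision:
Y = 51.68 + 6.37 * (75 - 54.81) / 8.26
Y = 51.68 + 6.37 * 20.19 / 8.26
Y = 51.68 + 128.6103 / 8.26
Y = 51.68 + 15.5703
Y = 67.2503

67.2503


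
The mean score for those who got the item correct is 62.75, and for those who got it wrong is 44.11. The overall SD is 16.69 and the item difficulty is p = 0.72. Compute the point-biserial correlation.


q = 1 - p = 0.28
rpb = ((M1 - M0) / SD) * sqrt(p * q)
rpb = ((62.75 - 44.11) / 16.69) * sqrt(0.72 * 0.28)
rpb = 0.5015

0.5015


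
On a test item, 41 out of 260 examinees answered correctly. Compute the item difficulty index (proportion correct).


Item difficulty p = number correct / total examinees
p = 41 / 260
p = 0.1577

0.1577


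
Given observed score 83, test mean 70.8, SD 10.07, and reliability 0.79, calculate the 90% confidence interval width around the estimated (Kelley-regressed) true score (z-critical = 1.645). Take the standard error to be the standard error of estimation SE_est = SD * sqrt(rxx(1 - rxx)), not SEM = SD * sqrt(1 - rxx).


True score estimate = 0.79*83 + 0.21*70.8 = 80.438
SE_est = SD * sqrt(rxx * (1 - rxx)) = 10.07 * sqrt(0.79 * 0.21) = 10.07 * sqrt(0.1659) = 4.101594
CI = T_est +/- z * SE_est, so width = 2 * z * SE_est = 2 * 1.645 * 4.101594
Width = 13.4942

13.4942


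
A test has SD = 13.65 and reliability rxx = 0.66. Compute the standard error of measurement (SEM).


SEM = SD * sqrt(1 - rxx)
SEM = 13.65 * sqrt(1 - 0.66)
SEM = 13.65 * sqrt(0.34) = 13.65 * 0.583095
SEM = 7.9592

7.9592


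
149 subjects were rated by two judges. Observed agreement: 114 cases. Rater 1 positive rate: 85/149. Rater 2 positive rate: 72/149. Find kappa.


P_o = 114/149 = 0.765101
P_e = (85*72 + 64*77) / 22201 = 0.497635
kappa = (P_o - P_e) / (1 - P_e)
kappa = (0.765101 - 0.497635) / (1 - 0.497635)
kappa = 0.5324

0.5324


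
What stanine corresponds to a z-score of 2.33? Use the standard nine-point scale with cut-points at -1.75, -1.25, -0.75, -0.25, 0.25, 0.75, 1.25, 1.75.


Stanine boundaries: [-1.75, -1.25, -0.75, -0.25, 0.25, 0.75, 1.25, 1.75]
z = 2.33
Check each boundary:
  z >= -1.75 -> could be stanine 2
  z >= -1.25 -> could be stanine 3
  z >= -0.75 -> could be stanine 4
  z >= -0.25 -> could be stanine 5
  z >= 0.25 -> could be stanine 6
  z >= 0.75 -> could be stanine 7
  z >= 1.25 -> could be stanine 8
  z >= 1.75 -> could be stanine 9
Highest qualifying boundary gives stanine = 9

9


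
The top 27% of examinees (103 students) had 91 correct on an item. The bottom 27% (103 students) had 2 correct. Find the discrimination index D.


p_upper = 91/103 = 0.8835
p_lower = 2/103 = 0.0194
D = 0.8835 - 0.0194 = 0.8641

0.8641


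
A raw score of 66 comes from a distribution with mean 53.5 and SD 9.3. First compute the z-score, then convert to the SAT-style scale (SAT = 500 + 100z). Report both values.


z = (X - mean) / SD = (66 - 53.5) / 9.3
z = 12.5 / 9.3
z = 1.3441
SAT-scale = SAT = 500 + 100z
Carry z at full precision (z = 12.5 / 9.3) into the conversion:
SAT-scale = 500 + 100 * (12.5 / 9.3) = 500 + 1250 / 9.3
SAT-scale = 500 + 134.4086
SAT-scale = 634.4086

634.4086


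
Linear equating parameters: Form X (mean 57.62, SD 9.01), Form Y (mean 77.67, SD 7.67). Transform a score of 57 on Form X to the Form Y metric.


slope = SD_Y / SD_X = 7.67 / 9.01 ~ 0.8513
intercept = mean_Y - slope * mean_X = 77.67 - (7.67 / 9.01) * 57.62 ~ 28.6195
Y = slope * X + intercept. To avoid rounding drift from the rounded slope/intercept, evaluate the equivalent form Y = mean_Y + SD_Y * (X - mean_X) / SD_X at full precision:
Y = 77.67 + 7.67 * (57 - 57.62) / 9.01
Y = 77.67 - 7.67 * 0.62 / 9.01
Y = 77.67 - 4.7554 / 9.01
Y = 77.67 - 0.5278
Y = 77.1422

77.1422


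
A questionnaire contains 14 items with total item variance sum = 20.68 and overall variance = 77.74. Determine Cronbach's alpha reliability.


alpha = (k/(k-1)) * (1 - sum(si^2)/s_total^2)
= (14/13) * (1 - 20.68/77.74)
alpha = 0.7904

0.7904


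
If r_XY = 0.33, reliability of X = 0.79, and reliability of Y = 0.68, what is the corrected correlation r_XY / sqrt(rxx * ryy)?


r_corrected = rxy / sqrt(rxx * ryy)
= 0.33 / sqrt(0.79 * 0.68)
= 0.33 / sqrt(0.5372)
= 0.33 / 0.732939
r_corrected = 0.4502

0.4502


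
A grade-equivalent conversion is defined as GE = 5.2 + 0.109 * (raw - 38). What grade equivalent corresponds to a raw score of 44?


raw - median = 44 - 38 = 6
slope * diff = 0.109 * 6 = 0.654
GE = 5.2 + 0.654
GE = 5.854

5.854


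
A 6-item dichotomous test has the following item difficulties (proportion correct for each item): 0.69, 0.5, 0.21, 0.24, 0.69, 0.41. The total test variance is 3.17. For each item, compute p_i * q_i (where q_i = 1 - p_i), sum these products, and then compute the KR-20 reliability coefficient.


For each item, compute p_i * q_i:
  Item 1: 0.69 * 0.31 = 0.2139
  Item 2: 0.5 * 0.5 = 0.25
  Item 3: 0.21 * 0.79 = 0.1659
  Item 4: 0.24 * 0.76 = 0.1824
  Item 5: 0.69 * 0.31 = 0.2139
  Item 6: 0.41 * 0.59 = 0.2419
Sum(p_i * q_i) = 0.2139 + 0.25 + 0.1659 + 0.1824 + 0.2139 + 0.2419 = 1.268
KR-20 = (k/(k-1)) * (1 - Sum(p_i*q_i) / Var_total)
= (6/5) * (1 - 1.268/3.17)
= 1.2 * 0.6
KR-20 = 0.72

0.72


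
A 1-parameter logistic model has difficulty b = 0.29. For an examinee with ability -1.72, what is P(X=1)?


theta - b = -1.72 - 0.29 = -2.01
exp(-(theta - b)) = exp(2.01) = 7.4633
P = 1 / (1 + 7.4633)
P = 0.1182

0.1182


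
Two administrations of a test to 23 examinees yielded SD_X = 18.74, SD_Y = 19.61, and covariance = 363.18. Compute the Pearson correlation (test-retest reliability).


r = cov(X,Y) / (SD_X * SD_Y)
r = 363.18 / (18.74 * 19.61)
r = 363.18 / 367.4914
r = 0.9883

0.9883


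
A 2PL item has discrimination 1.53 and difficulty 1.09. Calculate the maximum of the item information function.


For 2PL, max info at theta = b = 1.09
I_max = a^2 / 4 = 1.53^2 / 4
= 2.3409 / 4
I_max = 0.5852

0.5852


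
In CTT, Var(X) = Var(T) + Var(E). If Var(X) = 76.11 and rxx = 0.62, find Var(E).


var_true = rxx * var_obs = 0.62 * 76.11 = 47.1882
var_error = var_obs - var_true
var_error = 76.11 - 47.1882
var_error = 28.9218

28.9218


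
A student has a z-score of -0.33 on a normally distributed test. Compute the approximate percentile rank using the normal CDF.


CDF(z) = 0.5 * (1 + erf(z/sqrt(2)))
erf(-0.2333) = -0.2586
CDF = 0.3707
Percentile rank = 0.3707 * 100 = 37.07

37.07


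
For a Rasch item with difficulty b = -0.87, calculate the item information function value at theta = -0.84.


P = 1/(1+exp(-(-0.84--0.87))) = 0.5075
I = P*(1-P) = 0.5075 * 0.4925
I = 0.2499

0.2499


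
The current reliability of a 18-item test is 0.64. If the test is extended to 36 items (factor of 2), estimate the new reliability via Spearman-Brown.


r_new = (n * rxx) / (1 + (n-1) * rxx)
r_new = (2 * 0.64) / (1 + 1 * 0.64)
r_new = 1.28 / 1.64
r_new = 0.7805

0.7805


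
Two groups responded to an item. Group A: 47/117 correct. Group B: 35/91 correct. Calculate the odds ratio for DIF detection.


Odds_A = 47/70 = 0.6714
Odds_B = 35/56 = 0.625
OR = Odds_A / Odds_B = 0.6714 / 0.625
Exactly, OR = (47 * 56) / (70 * 35) = 2632 / 2450
OR = 1.0743

1.0743


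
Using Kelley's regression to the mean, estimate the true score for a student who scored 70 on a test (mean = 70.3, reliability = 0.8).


T_est = rxx * X + (1 - rxx) * mean
T_est = 0.8 * 70 + 0.2 * 70.3
T_est = 56.0 + 14.06
T_est = 70.06

70.06


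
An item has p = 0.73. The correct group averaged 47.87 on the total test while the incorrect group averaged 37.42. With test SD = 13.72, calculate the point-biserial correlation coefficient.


q = 1 - p = 0.27
rpb = ((M1 - M0) / SD) * sqrt(p * q)
rpb = ((47.87 - 37.42) / 13.72) * sqrt(0.73 * 0.27)
rpb = 0.3381

0.3381


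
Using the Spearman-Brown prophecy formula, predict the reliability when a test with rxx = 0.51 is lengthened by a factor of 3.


r_new = (n * rxx) / (1 + (n-1) * rxx)
r_new = (3 * 0.51) / (1 + 2 * 0.51)
r_new = 1.53 / 2.02
r_new = 0.7574

0.7574


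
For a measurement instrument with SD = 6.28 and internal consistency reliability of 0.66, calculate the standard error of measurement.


SEM = SD * sqrt(1 - rxx)
SEM = 6.28 * sqrt(1 - 0.66)
SEM = 6.28 * sqrt(0.34) = 6.28 * 0.583095
SEM = 3.6618

3.6618


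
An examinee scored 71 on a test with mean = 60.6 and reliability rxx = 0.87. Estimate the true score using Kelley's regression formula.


T_est = rxx * X + (1 - rxx) * mean
T_est = 0.87 * 71 + 0.13 * 60.6
T_est = 61.77 + 7.878
T_est = 69.648

69.648


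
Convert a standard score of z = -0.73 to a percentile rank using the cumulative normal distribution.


CDF(z) = 0.5 * (1 + erf(z/sqrt(2)))
erf(-0.5162) = -0.5346
CDF = 0.2327
Percentile rank = 0.2327 * 100 = 23.27

23.27


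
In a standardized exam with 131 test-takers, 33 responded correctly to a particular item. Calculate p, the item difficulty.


Item difficulty p = number correct / total examinees
p = 33 / 131
p = 0.2519

0.2519


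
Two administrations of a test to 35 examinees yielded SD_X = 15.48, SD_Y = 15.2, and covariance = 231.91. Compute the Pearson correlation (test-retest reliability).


r = cov(X,Y) / (SD_X * SD_Y)
r = 231.91 / (15.48 * 15.2)
r = 231.91 / 235.296
r = 0.9856

0.9856


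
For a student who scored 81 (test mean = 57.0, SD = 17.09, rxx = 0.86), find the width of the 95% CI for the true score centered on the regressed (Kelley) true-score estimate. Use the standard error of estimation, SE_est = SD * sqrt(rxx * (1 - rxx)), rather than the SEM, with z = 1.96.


True score estimate = 0.86*81 + 0.14*57.0 = 77.64
SE_est = SD * sqrt(rxx * (1 - rxx)) = 17.09 * sqrt(0.86 * 0.14) = 17.09 * sqrt(0.1204) = 5.930008
CI = T_est +/- z * SE_est, so width = 2 * z * SE_est = 2 * 1.96 * 5.930008
Width = 23.2456

23.2456


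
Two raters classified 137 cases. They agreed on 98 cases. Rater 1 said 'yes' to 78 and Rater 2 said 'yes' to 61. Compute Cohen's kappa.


P_o = 98/137 = 0.715328
P_e = (78*61 + 59*76) / 18769 = 0.492408
kappa = (P_o - P_e) / (1 - P_e)
kappa = (0.715328 - 0.492408) / (1 - 0.492408)
kappa = 0.4392

0.4392


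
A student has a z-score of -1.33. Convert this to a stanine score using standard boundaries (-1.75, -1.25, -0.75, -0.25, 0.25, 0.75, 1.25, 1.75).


Stanine boundaries: [-1.75, -1.25, -0.75, -0.25, 0.25, 0.75, 1.25, 1.75]
z = -1.33
Check each boundary:
  z >= -1.75 -> could be stanine 2
  z < -1.25
  z < -0.75
  z < -0.25
  z < 0.25
  z < 0.75
  z < 1.25
  z < 1.75
Highest qualifying boundary gives stanine = 2

2


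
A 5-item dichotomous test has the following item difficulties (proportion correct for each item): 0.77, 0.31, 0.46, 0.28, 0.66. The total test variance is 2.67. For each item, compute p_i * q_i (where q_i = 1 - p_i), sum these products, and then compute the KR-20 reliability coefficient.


For each item, compute p_i * q_i:
  Item 1: 0.77 * 0.23 = 0.1771
  Item 2: 0.31 * 0.69 = 0.2139
  Item 3: 0.46 * 0.54 = 0.2484
  Item 4: 0.28 * 0.72 = 0.2016
  Item 5: 0.66 * 0.34 = 0.2244
Sum(p_i * q_i) = 0.1771 + 0.2139 + 0.2484 + 0.2016 + 0.2244 = 1.0654
KR-20 = (k/(k-1)) * (1 - Sum(p_i*q_i) / Var_total)
= (5/4) * (1 - 1.0654/2.67)
= 1.25 * 0.601
KR-20 = 0.7512

0.7512


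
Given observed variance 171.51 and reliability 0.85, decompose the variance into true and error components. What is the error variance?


var_true = rxx * var_obs = 0.85 * 171.51 = 145.7835
var_error = var_obs - var_true
var_error = 171.51 - 145.7835
var_error = 25.7265

25.7265


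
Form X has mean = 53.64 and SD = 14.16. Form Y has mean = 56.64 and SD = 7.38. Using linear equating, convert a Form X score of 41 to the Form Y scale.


slope = SD_Y / SD_X = 7.38 / 14.16 ~ 0.5212
intercept = mean_Y - slope * mean_X = 56.64 - (7.38 / 14.16) * 53.64 ~ 28.6836
Y = slope * X + intercept. To avoid rounding drift from the rounded slope/intercept, evaluate the equivalent form Y = mean_Y + SD_Y * (X - mean_X) / SD_X at full precision:
Y = 56.64 + 7.38 * (41 - 53.64) / 14.16
Y = 56.64 - 7.38 * 12.64 / 14.16
Y = 56.64 - 93.2832 / 14.16
Y = 56.64 - 6.5878
Y = 50.0522

50.0522


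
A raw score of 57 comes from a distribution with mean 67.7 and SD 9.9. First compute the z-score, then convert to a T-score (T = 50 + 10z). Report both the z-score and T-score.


z = (X - mean) / SD = (57 - 67.7) / 9.9
z = -10.7 / 9.9
z = -1.0808
T-score = T = 50 + 10z
Carry z at full precision (z = -10.7 / 9.9) into the conversion:
T-score = 50 + 10 * (-10.7 / 9.9) = 50 + -107 / 9.9
T-score = 50 + -10.8081
T-score = 39.1919

39.1919


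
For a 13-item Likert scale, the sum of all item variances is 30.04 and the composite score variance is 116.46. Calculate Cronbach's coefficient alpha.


alpha = (k/(k-1)) * (1 - sum(si^2)/s_total^2)
= (13/12) * (1 - 30.04/116.46)
alpha = 0.8039

0.8039


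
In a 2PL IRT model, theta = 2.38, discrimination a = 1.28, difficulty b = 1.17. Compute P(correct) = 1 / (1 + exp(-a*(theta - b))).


a*(theta - b) = 1.28 * (2.38 - 1.17) = 1.5488
exp(-1.5488) = 0.2125
P = 1 / (1 + 0.2125)
P = 0.8247

0.8247


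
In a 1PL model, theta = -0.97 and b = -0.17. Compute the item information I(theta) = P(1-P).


P = 1/(1+exp(-(-0.97--0.17))) = 0.31
I = P*(1-P) = 0.31 * 0.69
I = 0.2139

0.2139


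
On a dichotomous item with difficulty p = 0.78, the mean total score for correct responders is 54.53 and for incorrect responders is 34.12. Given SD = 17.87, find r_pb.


q = 1 - p = 0.22
rpb = ((M1 - M0) / SD) * sqrt(p * q)
rpb = ((54.53 - 34.12) / 17.87) * sqrt(0.78 * 0.22)
rpb = 0.4731

0.4731


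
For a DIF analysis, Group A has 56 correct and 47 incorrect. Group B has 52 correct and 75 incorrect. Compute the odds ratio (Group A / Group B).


Odds_A = 56/47 = 1.1915
Odds_B = 52/75 = 0.6933
OR = Odds_A / Odds_B = 1.1915 / 0.6933
Exactly, OR = (56 * 75) / (47 * 52) = 4200 / 2444
OR = 1.7185

1.7185


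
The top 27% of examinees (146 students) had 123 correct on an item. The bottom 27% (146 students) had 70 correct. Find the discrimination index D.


p_upper = 123/146 = 0.8425
p_lower = 70/146 = 0.4795
D = 0.8425 - 0.4795 = 0.363

0.363


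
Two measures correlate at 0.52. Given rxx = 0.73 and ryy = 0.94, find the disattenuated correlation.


r_corrected = rxy / sqrt(rxx * ryy)
= 0.52 / sqrt(0.73 * 0.94)
= 0.52 / sqrt(0.6862)
= 0.52 / 0.828372
r_corrected = 0.6277

0.6277


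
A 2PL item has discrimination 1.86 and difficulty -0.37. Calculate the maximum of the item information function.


For 2PL, max info at theta = b = -0.37
I_max = a^2 / 4 = 1.86^2 / 4
= 3.4596 / 4
I_max = 0.8649

0.8649


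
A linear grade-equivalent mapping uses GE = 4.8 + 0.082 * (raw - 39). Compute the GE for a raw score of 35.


raw - median = 35 - 39 = -4
slope * diff = 0.082 * -4 = -0.328
GE = 4.8 + -0.328
GE = 4.472

4.472


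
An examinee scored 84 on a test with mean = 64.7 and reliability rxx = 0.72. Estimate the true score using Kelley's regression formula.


T_est = rxx * X + (1 - rxx) * mean
T_est = 0.72 * 84 + 0.28 * 64.7
T_est = 60.48 + 18.116
T_est = 78.596

78.596


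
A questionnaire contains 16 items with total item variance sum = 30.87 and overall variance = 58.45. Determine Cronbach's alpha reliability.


alpha = (k/(k-1)) * (1 - sum(si^2)/s_total^2)
= (16/15) * (1 - 30.87/58.45)
alpha = 0.5033

0.5033


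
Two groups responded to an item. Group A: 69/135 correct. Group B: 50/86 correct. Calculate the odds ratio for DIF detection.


Odds_A = 69/66 = 1.0455
Odds_B = 50/36 = 1.3889
OR = Odds_A / Odds_B = 1.0455 / 1.3889
Exactly, OR = (69 * 36) / (66 * 50) = 2484 / 3300
OR = 0.7527

0.7527


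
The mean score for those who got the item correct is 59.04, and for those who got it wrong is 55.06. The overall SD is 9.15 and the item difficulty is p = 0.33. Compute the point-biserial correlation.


q = 1 - p = 0.67
rpb = ((M1 - M0) / SD) * sqrt(p * q)
rpb = ((59.04 - 55.06) / 9.15) * sqrt(0.33 * 0.67)
rpb = 0.2045

0.2045


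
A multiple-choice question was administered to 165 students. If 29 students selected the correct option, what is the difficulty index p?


Item difficulty p = number correct / total examinees
p = 29 / 165
p = 0.1758

0.1758


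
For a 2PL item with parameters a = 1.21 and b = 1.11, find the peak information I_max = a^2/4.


For 2PL, max info at theta = b = 1.11
I_max = a^2 / 4 = 1.21^2 / 4
= 1.4641 / 4
I_max = 0.366

0.366


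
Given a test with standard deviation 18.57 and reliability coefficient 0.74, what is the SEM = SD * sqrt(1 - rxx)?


SEM = SD * sqrt(1 - rxx)
SEM = 18.57 * sqrt(1 - 0.74)
SEM = 18.57 * sqrt(0.26) = 18.57 * 0.509902
SEM = 9.4689

9.4689


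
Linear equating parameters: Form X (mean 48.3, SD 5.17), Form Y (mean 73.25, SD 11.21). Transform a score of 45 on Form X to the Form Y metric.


slope = SD_Y / SD_X = 11.21 / 5.17 ~ 2.1683
intercept = mean_Y - slope * mean_X = 73.25 - (11.21 / 5.17) * 48.3 ~ -31.4779
Y = slope * X + intercept. To avoid rounding drift from the rounded slope/intercept, evaluate the equivalent form Y = mean_Y + SD_Y * (X - mean_X) / SD_X at full precision:
Y = 73.25 + 11.21 * (45 - 48.3) / 5.17
Y = 73.25 - 11.21 * 3.3 / 5.17
Y = 73.25 - 36.993 / 5.17
Y = 73.25 - 7.1553
Y = 66.0947

66.0947


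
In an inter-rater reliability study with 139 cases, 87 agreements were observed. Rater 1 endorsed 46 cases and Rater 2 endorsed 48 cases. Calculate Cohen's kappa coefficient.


P_o = 87/139 = 0.625899
P_e = (46*48 + 93*91) / 19321 = 0.552301
kappa = (P_o - P_e) / (1 - P_e)
kappa = (0.625899 - 0.552301) / (1 - 0.552301)
kappa = 0.1644

0.1644


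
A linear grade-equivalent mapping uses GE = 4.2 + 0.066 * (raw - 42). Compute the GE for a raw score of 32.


raw - median = 32 - 42 = -10
slope * diff = 0.066 * -10 = -0.66
GE = 4.2 + -0.66
GE = 3.54

3.54


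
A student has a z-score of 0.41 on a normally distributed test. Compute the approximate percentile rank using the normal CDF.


CDF(z) = 0.5 * (1 + erf(z/sqrt(2)))
erf(0.2899) = 0.3182
CDF = 0.6591
Percentile rank = 0.6591 * 100 = 65.91

65.91


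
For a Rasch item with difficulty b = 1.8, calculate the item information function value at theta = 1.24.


P = 1/(1+exp(-(1.24-1.8))) = 0.3635
I = P*(1-P) = 0.3635 * 0.6365
I = 0.2314

0.2314


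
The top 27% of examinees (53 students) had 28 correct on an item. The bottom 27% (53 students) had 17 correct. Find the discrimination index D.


p_upper = 28/53 = 0.5283
p_lower = 17/53 = 0.3208
D = 0.5283 - 0.3208 = 0.2075

0.2075


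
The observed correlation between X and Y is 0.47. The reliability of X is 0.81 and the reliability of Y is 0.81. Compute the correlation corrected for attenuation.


r_corrected = rxy / sqrt(rxx * ryy)
= 0.47 / sqrt(0.81 * 0.81)
= 0.47 / sqrt(0.6561)
= 0.47 / 0.81
r_corrected = 0.5802

0.5802


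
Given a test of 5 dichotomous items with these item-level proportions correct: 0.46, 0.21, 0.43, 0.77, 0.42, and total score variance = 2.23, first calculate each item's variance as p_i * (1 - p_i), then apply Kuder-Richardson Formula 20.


For each item, compute p_i * q_i:
  Item 1: 0.46 * 0.54 = 0.2484
  Item 2: 0.21 * 0.79 = 0.1659
  Item 3: 0.43 * 0.57 = 0.2451
  Item 4: 0.77 * 0.23 = 0.1771
  Item 5: 0.42 * 0.58 = 0.2436
Sum(p_i * q_i) = 0.2484 + 0.1659 + 0.2451 + 0.1771 + 0.2436 = 1.0801
KR-20 = (k/(k-1)) * (1 - Sum(p_i*q_i) / Var_total)
= (5/4) * (1 - 1.0801/2.23)
= 1.25 * 0.5157
KR-20 = 0.6446

0.6446


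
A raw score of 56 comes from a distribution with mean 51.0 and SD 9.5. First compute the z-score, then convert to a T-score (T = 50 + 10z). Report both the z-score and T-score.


z = (X - mean) / SD = (56 - 51.0) / 9.5
z = 5.0 / 9.5
z = 0.5263
T-score = T = 50 + 10z
Carry z at full precision (z = 5.0 / 9.5) into the conversion:
T-score = 50 + 10 * (5.0 / 9.5) = 50 + 50 / 9.5
T-score = 50 + 5.2632
T-score = 55.2632

55.2632


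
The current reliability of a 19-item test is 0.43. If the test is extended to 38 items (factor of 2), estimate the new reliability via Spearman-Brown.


r_new = (n * rxx) / (1 + (n-1) * rxx)
r_new = (2 * 0.43) / (1 + 1 * 0.43)
r_new = 0.86 / 1.43
r_new = 0.6014

0.6014


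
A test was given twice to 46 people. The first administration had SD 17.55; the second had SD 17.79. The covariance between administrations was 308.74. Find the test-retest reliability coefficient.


r = cov(X,Y) / (SD_X * SD_Y)
r = 308.74 / (17.55 * 17.79)
r = 308.74 / 312.2145
r = 0.9889

0.9889


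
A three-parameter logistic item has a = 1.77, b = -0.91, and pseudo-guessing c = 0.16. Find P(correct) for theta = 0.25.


logit = 1.77*(0.25 - -0.91) = 2.0532
P* = 1/(1 + exp(-2.0532)) = 0.8863
P = 0.16 + (1 - 0.16) * 0.8863
P = 0.9045

0.9045


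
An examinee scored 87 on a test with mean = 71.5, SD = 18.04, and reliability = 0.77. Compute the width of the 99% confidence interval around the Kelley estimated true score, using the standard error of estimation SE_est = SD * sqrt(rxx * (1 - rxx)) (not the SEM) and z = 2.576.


True score estimate = 0.77*87 + 0.23*71.5 = 83.435
SE_est = SD * sqrt(rxx * (1 - rxx)) = 18.04 * sqrt(0.77 * 0.23) = 18.04 * sqrt(0.1771) = 7.591818
CI = T_est +/- z * SE_est, so width = 2 * z * SE_est = 2 * 2.576 * 7.591818
Width = 39.113

39.113


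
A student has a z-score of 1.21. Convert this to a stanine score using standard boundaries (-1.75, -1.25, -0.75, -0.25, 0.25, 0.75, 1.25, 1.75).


Stanine boundaries: [-1.75, -1.25, -0.75, -0.25, 0.25, 0.75, 1.25, 1.75]
z = 1.21
Check each boundary:
  z >= -1.75 -> could be stanine 2
  z >= -1.25 -> could be stanine 3
  z >= -0.75 -> could be stanine 4
  z >= -0.25 -> could be stanine 5
  z >= 0.25 -> could be stanine 6
  z >= 0.75 -> could be stanine 7
  z < 1.25
  z < 1.75
Highest qualifying boundary gives stanine = 7

7


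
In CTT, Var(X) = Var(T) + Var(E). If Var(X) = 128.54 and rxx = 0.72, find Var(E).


var_true = rxx * var_obs = 0.72 * 128.54 = 92.5488
var_error = var_obs - var_true
var_error = 128.54 - 92.5488
var_error = 35.9912

35.9912


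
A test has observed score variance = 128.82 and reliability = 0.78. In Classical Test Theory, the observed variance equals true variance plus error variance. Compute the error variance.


var_true = rxx * var_obs = 0.78 * 128.82 = 100.4796
var_error = var_obs - var_true
var_error = 128.82 - 100.4796
var_error = 28.3404

28.3404


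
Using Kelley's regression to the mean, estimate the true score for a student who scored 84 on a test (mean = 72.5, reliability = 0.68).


T_est = rxx * X + (1 - rxx) * mean
T_est = 0.68 * 84 + 0.32 * 72.5
T_est = 57.12 + 23.2
T_est = 80.32

80.32


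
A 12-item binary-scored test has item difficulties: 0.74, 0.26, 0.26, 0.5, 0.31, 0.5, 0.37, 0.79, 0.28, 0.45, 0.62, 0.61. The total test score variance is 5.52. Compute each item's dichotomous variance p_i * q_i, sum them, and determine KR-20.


For each item, compute p_i * q_i:
  Item 1: 0.74 * 0.26 = 0.1924
  Item 2: 0.26 * 0.74 = 0.1924
  Item 3: 0.26 * 0.74 = 0.1924
  Item 4: 0.5 * 0.5 = 0.25
  Item 5: 0.31 * 0.69 = 0.2139
  Item 6: 0.5 * 0.5 = 0.25
  Item 7: 0.37 * 0.63 = 0.2331
  Item 8: 0.79 * 0.21 = 0.1659
  Item 9: 0.28 * 0.72 = 0.2016
  Item 10: 0.45 * 0.55 = 0.2475
  Item 11: 0.62 * 0.38 = 0.2356
  Item 12: 0.61 * 0.39 = 0.2379
Sum(p_i * q_i) = 0.1924 + 0.1924 + 0.1924 + 0.25 + 0.2139 + 0.25 + 0.2331 + 0.1659 + 0.2016 + 0.2475 + 0.2356 + 0.2379 = 2.6127
KR-20 = (k/(k-1)) * (1 - Sum(p_i*q_i) / Var_total)
= (12/11) * (1 - 2.6127/5.52)
= 1.0909 * 0.5267
KR-20 = 0.5746

0.5746


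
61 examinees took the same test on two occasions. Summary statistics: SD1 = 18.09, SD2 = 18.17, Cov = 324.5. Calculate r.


r = cov(X,Y) / (SD_X * SD_Y)
r = 324.5 / (18.09 * 18.17)
r = 324.5 / 328.6953
r = 0.9872

0.9872


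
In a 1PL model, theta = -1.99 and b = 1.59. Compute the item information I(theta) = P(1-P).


P = 1/(1+exp(-(-1.99-1.59))) = 0.0271
I = P*(1-P) = 0.0271 * 0.9729
I = 0.0264

0.0264


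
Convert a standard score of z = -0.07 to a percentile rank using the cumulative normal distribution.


CDF(z) = 0.5 * (1 + erf(z/sqrt(2)))
erf(-0.0495) = -0.0558
CDF = 0.4721
Percentile rank = 0.4721 * 100 = 47.21

47.21


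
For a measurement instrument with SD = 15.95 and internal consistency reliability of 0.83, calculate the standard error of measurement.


SEM = SD * sqrt(1 - rxx)
SEM = 15.95 * sqrt(1 - 0.83)
SEM = 15.95 * sqrt(0.17) = 15.95 * 0.412311
SEM = 6.5764

6.5764


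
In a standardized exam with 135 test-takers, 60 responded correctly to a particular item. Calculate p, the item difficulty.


Item difficulty p = number correct / total examinees
p = 60 / 135
p = 0.4444

0.4444


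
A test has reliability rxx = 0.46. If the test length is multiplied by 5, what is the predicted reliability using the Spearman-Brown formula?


r_new = (n * rxx) / (1 + (n-1) * rxx)
r_new = (5 * 0.46) / (1 + 4 * 0.46)
r_new = 2.3 / 2.84
r_new = 0.8099

0.8099


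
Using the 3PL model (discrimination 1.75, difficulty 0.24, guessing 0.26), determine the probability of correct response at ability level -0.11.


logit = 1.75*(-0.11 - 0.24) = -0.6125
P* = 1/(1 + exp(--0.6125)) = 0.3515
P = 0.26 + (1 - 0.26) * 0.3515
P = 0.5201

0.5201


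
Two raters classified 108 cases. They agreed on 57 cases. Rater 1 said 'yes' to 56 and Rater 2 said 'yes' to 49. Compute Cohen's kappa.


P_o = 57/108 = 0.527778
P_e = (56*49 + 52*59) / 11664 = 0.498285
kappa = (P_o - P_e) / (1 - P_e)
kappa = (0.527778 - 0.498285) / (1 - 0.498285)
kappa = 0.0588

0.0588


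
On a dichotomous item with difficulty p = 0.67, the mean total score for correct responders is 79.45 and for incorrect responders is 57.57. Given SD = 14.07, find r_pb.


q = 1 - p = 0.33
rpb = ((M1 - M0) / SD) * sqrt(p * q)
rpb = ((79.45 - 57.57) / 14.07) * sqrt(0.67 * 0.33)
rpb = 0.7312

0.7312


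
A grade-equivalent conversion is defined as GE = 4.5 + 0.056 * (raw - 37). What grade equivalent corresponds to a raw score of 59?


raw - median = 59 - 37 = 22
slope * diff = 0.056 * 22 = 1.232
GE = 4.5 + 1.232
GE = 5.732

5.732


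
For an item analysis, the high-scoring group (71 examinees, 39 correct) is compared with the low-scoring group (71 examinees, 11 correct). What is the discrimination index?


p_upper = 39/71 = 0.5493
p_lower = 11/71 = 0.1549
D = 0.5493 - 0.1549 = 0.3944

0.3944


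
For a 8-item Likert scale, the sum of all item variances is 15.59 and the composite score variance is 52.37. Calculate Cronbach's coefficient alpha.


alpha = (k/(k-1)) * (1 - sum(si^2)/s_total^2)
= (8/7) * (1 - 15.59/52.37)
alpha = 0.8026

0.8026


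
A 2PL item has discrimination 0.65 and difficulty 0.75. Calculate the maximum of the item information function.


For 2PL, max info at theta = b = 0.75
I_max = a^2 / 4 = 0.65^2 / 4
= 0.4225 / 4
I_max = 0.1056

0.1056


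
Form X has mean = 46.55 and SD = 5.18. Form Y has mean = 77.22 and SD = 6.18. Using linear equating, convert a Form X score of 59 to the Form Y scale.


slope = SD_Y / SD_X = 6.18 / 5.18 ~ 1.1931
intercept = mean_Y - slope * mean_X = 77.22 - (6.18 / 5.18) * 46.55 ~ 21.6835
Y = slope * X + intercept. To avoid rounding drift from the rounded slope/intercept, evaluate the equivalent form Y = mean_Y + SD_Y * (X - mean_X) / SD_X at full precision:
Y = 77.22 + 6.18 * (59 - 46.55) / 5.18
Y = 77.22 + 6.18 * 12.45 / 5.18
Y = 77.22 + 76.941 / 5.18
Y = 77.22 + 14.8535
Y = 92.0735

92.0735


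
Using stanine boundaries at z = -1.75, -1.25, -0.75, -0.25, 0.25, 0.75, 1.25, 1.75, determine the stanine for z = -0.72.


Stanine boundaries: [-1.75, -1.25, -0.75, -0.25, 0.25, 0.75, 1.25, 1.75]
z = -0.72
Check each boundary:
  z >= -1.75 -> could be stanine 2
  z >= -1.25 -> could be stanine 3
  z >= -0.75 -> could be stanine 4
  z < -0.25
  z < 0.25
  z < 0.75
  z < 1.25
  z < 1.75
Highest qualifying boundary gives stanine = 4

4


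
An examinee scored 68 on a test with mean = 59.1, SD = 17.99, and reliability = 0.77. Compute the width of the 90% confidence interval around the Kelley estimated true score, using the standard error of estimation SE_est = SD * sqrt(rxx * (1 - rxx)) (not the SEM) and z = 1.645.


True score estimate = 0.77*68 + 0.23*59.1 = 65.953
SE_est = SD * sqrt(rxx * (1 - rxx)) = 17.99 * sqrt(0.77 * 0.23) = 17.99 * sqrt(0.1771) = 7.570777
CI = T_est +/- z * SE_est, so width = 2 * z * SE_est = 2 * 1.645 * 7.570777
Width = 24.9079

24.9079


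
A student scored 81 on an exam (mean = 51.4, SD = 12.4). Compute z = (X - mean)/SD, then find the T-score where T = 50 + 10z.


z = (X - mean) / SD = (81 - 51.4) / 12.4
z = 29.6 / 12.4
z = 2.3871
T-score = T = 50 + 10z
Carry z at full precision (z = 29.6 / 12.4) into the conversion:
T-score = 50 + 10 * (29.6 / 12.4) = 50 + 296 / 12.4
T-score = 50 + 23.871
T-score = 73.871

73.871


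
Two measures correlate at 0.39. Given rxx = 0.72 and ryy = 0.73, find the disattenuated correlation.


r_corrected = rxy / sqrt(rxx * ryy)
= 0.39 / sqrt(0.72 * 0.73)
= 0.39 / sqrt(0.5256)
= 0.39 / 0.724983
r_corrected = 0.5379

0.5379


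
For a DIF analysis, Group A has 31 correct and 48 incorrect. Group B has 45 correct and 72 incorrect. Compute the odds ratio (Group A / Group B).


Odds_A = 31/48 = 0.6458
Odds_B = 45/72 = 0.625
OR = Odds_A / Odds_B = 0.6458 / 0.625
Exactly, OR = (31 * 72) / (48 * 45) = 2232 / 2160
OR = 1.0333

1.0333


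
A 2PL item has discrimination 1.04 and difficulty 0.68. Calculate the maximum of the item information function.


For 2PL, max info at theta = b = 0.68
I_max = a^2 / 4 = 1.04^2 / 4
= 1.0816 / 4
I_max = 0.2704

0.2704


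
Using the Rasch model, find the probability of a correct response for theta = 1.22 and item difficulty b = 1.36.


theta - b = 1.22 - 1.36 = -0.14
exp(-(theta - b)) = exp(0.14) = 1.1503
P = 1 / (1 + 1.1503)
P = 0.4651

0.4651


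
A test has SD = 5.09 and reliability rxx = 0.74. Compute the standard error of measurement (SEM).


SEM = SD * sqrt(1 - rxx)
SEM = 5.09 * sqrt(1 - 0.74)
SEM = 5.09 * sqrt(0.26) = 5.09 * 0.509902
SEM = 2.5954

2.5954


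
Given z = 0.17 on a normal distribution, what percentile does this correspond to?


CDF(z) = 0.5 * (1 + erf(z/sqrt(2)))
erf(0.1202) = 0.135
CDF = 0.5675
Percentile rank = 0.5675 * 100 = 56.75

56.75


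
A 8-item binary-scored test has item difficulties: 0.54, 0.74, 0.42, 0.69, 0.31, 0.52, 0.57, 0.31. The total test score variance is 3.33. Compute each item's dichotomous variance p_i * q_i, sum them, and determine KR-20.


For each item, compute p_i * q_i:
  Item 1: 0.54 * 0.46 = 0.2484
  Item 2: 0.74 * 0.26 = 0.1924
  Item 3: 0.42 * 0.58 = 0.2436
  Item 4: 0.69 * 0.31 = 0.2139
  Item 5: 0.31 * 0.69 = 0.2139
  Item 6: 0.52 * 0.48 = 0.2496
  Item 7: 0.57 * 0.43 = 0.2451
  Item 8: 0.31 * 0.69 = 0.2139
Sum(p_i * q_i) = 0.2484 + 0.1924 + 0.2436 + 0.2139 + 0.2139 + 0.2496 + 0.2451 + 0.2139 = 1.8208
KR-20 = (k/(k-1)) * (1 - Sum(p_i*q_i) / Var_total)
= (8/7) * (1 - 1.8208/3.33)
= 1.1429 * 0.4532
KR-20 = 0.518

0.518


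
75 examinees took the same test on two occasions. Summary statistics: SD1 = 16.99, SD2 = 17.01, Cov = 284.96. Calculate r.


r = cov(X,Y) / (SD_X * SD_Y)
r = 284.96 / (16.99 * 17.01)
r = 284.96 / 288.9999
r = 0.986

0.986


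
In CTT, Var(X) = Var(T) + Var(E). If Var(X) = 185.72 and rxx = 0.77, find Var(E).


var_true = rxx * var_obs = 0.77 * 185.72 = 143.0044
var_error = var_obs - var_true
var_error = 185.72 - 143.0044
var_error = 42.7156

42.7156


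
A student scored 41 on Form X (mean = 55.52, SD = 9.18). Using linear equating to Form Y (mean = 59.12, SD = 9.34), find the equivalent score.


slope = SD_Y / SD_X = 9.34 / 9.18 ~ 1.0174
intercept = mean_Y - slope * mean_X = 59.12 - (9.34 / 9.18) * 55.52 ~ 2.6323
Y = slope * X + intercept. To avoid rounding drift from the rounded slope/intercept, evaluate the equivalent form Y = mean_Y + SD_Y * (X - mean_X) / SD_X at full precision:
Y = 59.12 + 9.34 * (41 - 55.52) / 9.18
Y = 59.12 - 9.34 * 14.52 / 9.18
Y = 59.12 - 135.6168 / 9.18
Y = 59.12 - 14.7731
Y = 44.3469

44.3469
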